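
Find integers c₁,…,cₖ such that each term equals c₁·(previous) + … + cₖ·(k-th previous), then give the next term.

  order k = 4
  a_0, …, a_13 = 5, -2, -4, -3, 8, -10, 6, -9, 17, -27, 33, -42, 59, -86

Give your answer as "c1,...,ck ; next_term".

-1,0,0,1 ; 119

  a_4 = -1·-3 + 0·-4 + 0·-2 + 1·5 = 8
  a_5 = -1·8 + 0·-3 + 0·-4 + 1·-2 = -10
  a_6 = -1·-10 + 0·8 + 0·-3 + 1·-4 = 6
  a_7 = -1·6 + 0·-10 + 0·8 + 1·-3 = -9
  a_8 = -1·-9 + 0·6 + 0·-10 + 1·8 = 17
  a_9 = -1·17 + 0·-9 + 0·6 + 1·-10 = -27
  a_10 = -1·-27 + 0·17 + 0·-9 + 1·6 = 33
  a_11 = -1·33 + 0·-27 + 0·17 + 1·-9 = -42
  a_12 = -1·-42 + 0·33 + 0·-27 + 1·17 = 59
  a_13 = -1·59 + 0·-42 + 0·33 + 1·-27 = -86
  a_14 = -1·-86 + 0·59 + 0·-42 + 1·33 = 119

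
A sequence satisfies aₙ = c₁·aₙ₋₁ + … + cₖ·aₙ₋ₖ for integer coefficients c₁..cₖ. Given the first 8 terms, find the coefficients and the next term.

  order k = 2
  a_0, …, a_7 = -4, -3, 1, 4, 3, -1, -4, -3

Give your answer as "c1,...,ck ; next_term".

  a_2 = 1·-3 + -1·-4 = 1
  a_3 = 1·1 + -1·-3 = 4
  a_4 = 1·4 + -1·1 = 3
  a_5 = 1·3 + -1·4 = -1
  a_6 = 1·-1 + -1·3 = -4
  a_7 = 1·-4 + -1·-1 = -3
  a_8 = 1·-3 + -1·-4 = 1

1,-1 ; 1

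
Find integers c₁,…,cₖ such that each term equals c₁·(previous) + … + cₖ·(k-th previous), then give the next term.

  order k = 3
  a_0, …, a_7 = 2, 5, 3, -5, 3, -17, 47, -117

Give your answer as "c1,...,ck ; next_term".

  a_3 = -2·3 + 1·5 + -2·2 = -5
  a_4 = -2·-5 + 1·3 + -2·5 = 3
  a_5 = -2·3 + 1·-5 + -2·3 = -17
  a_6 = -2·-17 + 1·3 + -2·-5 = 47
  a_7 = -2·47 + 1·-17 + -2·3 = -117
  a_8 = -2·-117 + 1·47 + -2·-17 = 315

-2,1,-2 ; 315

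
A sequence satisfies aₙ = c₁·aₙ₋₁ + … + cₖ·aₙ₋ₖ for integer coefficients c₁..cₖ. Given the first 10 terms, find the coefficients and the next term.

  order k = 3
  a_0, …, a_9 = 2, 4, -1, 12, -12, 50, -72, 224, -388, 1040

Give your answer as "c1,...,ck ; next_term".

  a_3 = 0·-1 + 4·4 + -2·2 = 12
  a_4 = 0·12 + 4·-1 + -2·4 = -12
  a_5 = 0·-12 + 4·12 + -2·-1 = 50
  a_6 = 0·50 + 4·-12 + -2·12 = -72
  a_7 = 0·-72 + 4·50 + -2·-12 = 224
  a_8 = 0·224 + 4·-72 + -2·50 = -388
  a_9 = 0·-388 + 4·224 + -2·-72 = 1040
  a_10 = 0·1040 + 4·-388 + -2·224 = -2000

0,4,-2 ; -2000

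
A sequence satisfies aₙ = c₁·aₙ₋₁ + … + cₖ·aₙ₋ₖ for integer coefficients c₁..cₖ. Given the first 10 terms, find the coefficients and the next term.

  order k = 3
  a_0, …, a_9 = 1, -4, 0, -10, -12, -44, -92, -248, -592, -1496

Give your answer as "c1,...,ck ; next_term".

2,2,-2 ; -3680

  a_3 = 2·0 + 2·-4 + -2·1 = -10
  a_4 = 2·-10 + 2·0 + -2·-4 = -12
  a_5 = 2·-12 + 2·-10 + -2·0 = -44
  a_6 = 2·-44 + 2·-12 + -2·-10 = -92
  a_7 = 2·-92 + 2·-44 + -2·-12 = -248
  a_8 = 2·-248 + 2·-92 + -2·-44 = -592
  a_9 = 2·-592 + 2·-248 + -2·-92 = -1496
  a_10 = 2·-1496 + 2·-592 + -2·-248 = -3680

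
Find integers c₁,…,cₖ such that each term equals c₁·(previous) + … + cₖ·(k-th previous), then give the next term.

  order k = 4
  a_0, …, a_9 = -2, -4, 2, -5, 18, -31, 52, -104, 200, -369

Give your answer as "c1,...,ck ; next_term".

  a_4 = -2·-5 + -1·2 + -2·-4 + -1·-2 = 18
  a_5 = -2·18 + -1·-5 + -2·2 + -1·-4 = -31
  a_6 = -2·-31 + -1·18 + -2·-5 + -1·2 = 52
  a_7 = -2·52 + -1·-31 + -2·18 + -1·-5 = -104
  a_8 = -2·-104 + -1·52 + -2·-31 + -1·18 = 200
  a_9 = -2·200 + -1·-104 + -2·52 + -1·-31 = -369
  a_10 = -2·-369 + -1·200 + -2·-104 + -1·52 = 694

-2,-1,-2,-1 ; 694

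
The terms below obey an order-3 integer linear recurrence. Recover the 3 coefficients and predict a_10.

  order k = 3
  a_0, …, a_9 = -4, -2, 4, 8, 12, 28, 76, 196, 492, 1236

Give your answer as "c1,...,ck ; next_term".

  a_3 = 3·4 + -2·-2 + 2·-4 = 8
  a_4 = 3·8 + -2·4 + 2·-2 = 12
  a_5 = 3·12 + -2·8 + 2·4 = 28
  a_6 = 3·28 + -2·12 + 2·8 = 76
  a_7 = 3·76 + -2·28 + 2·12 = 196
  a_8 = 3·196 + -2·76 + 2·28 = 492
  a_9 = 3·492 + -2·196 + 2·76 = 1236
  a_10 = 3·1236 + -2·492 + 2·196 = 3116

3,-2,2 ; 3116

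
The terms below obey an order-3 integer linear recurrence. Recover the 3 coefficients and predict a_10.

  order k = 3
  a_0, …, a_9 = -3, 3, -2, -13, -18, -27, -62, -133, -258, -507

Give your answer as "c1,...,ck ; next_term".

  a_3 = 2·-2 + -1·3 + 2·-3 = -13
  a_4 = 2·-13 + -1·-2 + 2·3 = -18
  a_5 = 2·-18 + -1·-13 + 2·-2 = -27
  a_6 = 2·-27 + -1·-18 + 2·-13 = -62
  a_7 = 2·-62 + -1·-27 + 2·-18 = -133
  a_8 = 2·-133 + -1·-62 + 2·-27 = -258
  a_9 = 2·-258 + -1·-133 + 2·-62 = -507
  a_10 = 2·-507 + -1·-258 + 2·-133 = -1022

2,-1,2 ; -1022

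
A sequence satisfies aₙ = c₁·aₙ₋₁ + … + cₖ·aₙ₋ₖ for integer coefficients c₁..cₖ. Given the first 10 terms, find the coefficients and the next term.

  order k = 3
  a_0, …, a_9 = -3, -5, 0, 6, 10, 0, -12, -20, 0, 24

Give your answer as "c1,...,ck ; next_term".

  a_3 = 0·0 + 0·-5 + -2·-3 = 6
  a_4 = 0·6 + 0·0 + -2·-5 = 10
  a_5 = 0·10 + 0·6 + -2·0 = 0
  a_6 = 0·0 + 0·10 + -2·6 = -12
  a_7 = 0·-12 + 0·0 + -2·10 = -20
  a_8 = 0·-20 + 0·-12 + -2·0 = 0
  a_9 = 0·0 + 0·-20 + -2·-12 = 24
  a_10 = 0·24 + 0·0 + -2·-20 = 40

0,0,-2 ; 40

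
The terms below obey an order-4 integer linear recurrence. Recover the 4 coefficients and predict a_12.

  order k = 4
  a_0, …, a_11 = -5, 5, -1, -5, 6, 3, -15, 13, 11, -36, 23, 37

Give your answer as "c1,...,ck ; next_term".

  a_4 = -1·-5 + -1·-1 + 1·5 + 1·-5 = 6
  a_5 = -1·6 + -1·-5 + 1·-1 + 1·5 = 3
  a_6 = -1·3 + -1·6 + 1·-5 + 1·-1 = -15
  a_7 = -1·-15 + -1·3 + 1·6 + 1·-5 = 13
  a_8 = -1·13 + -1·-15 + 1·3 + 1·6 = 11
  a_9 = -1·11 + -1·13 + 1·-15 + 1·3 = -36
  a_10 = -1·-36 + -1·11 + 1·13 + 1·-15 = 23
  a_11 = -1·23 + -1·-36 + 1·11 + 1·13 = 37
  a_12 = -1·37 + -1·23 + 1·-36 + 1·11 = -85

-1,-1,1,1 ; -85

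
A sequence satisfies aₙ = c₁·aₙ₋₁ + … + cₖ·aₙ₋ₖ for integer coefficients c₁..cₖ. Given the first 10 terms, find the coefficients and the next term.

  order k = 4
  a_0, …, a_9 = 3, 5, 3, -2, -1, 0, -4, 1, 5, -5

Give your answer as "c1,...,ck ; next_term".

0,-1,1,-1 ; 0

  a_4 = 0·-2 + -1·3 + 1·5 + -1·3 = -1
  a_5 = 0·-1 + -1·-2 + 1·3 + -1·5 = 0
  a_6 = 0·0 + -1·-1 + 1·-2 + -1·3 = -4
  a_7 = 0·-4 + -1·0 + 1·-1 + -1·-2 = 1
  a_8 = 0·1 + -1·-4 + 1·0 + -1·-1 = 5
  a_9 = 0·5 + -1·1 + 1·-4 + -1·0 = -5
  a_10 = 0·-5 + -1·5 + 1·1 + -1·-4 = 0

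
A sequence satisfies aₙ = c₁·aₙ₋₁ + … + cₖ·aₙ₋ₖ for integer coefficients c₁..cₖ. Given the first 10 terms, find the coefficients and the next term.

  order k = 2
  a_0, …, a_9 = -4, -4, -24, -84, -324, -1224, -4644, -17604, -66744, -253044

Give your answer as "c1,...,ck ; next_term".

3,3 ; -959364

  a_2 = 3·-4 + 3·-4 = -24
  a_3 = 3·-24 + 3·-4 = -84
  a_4 = 3·-84 + 3·-24 = -324
  a_5 = 3·-324 + 3·-84 = -1224
  a_6 = 3·-1224 + 3·-324 = -4644
  a_7 = 3·-4644 + 3·-1224 = -17604
  a_8 = 3·-17604 + 3·-4644 = -66744
  a_9 = 3·-66744 + 3·-17604 = -253044
  a_10 = 3·-253044 + 3·-66744 = -959364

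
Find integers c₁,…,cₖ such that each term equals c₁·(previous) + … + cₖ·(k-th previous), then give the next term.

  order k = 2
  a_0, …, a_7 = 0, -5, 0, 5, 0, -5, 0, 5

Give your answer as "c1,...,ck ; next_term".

  a_2 = 0·-5 + -1·0 = 0
  a_3 = 0·0 + -1·-5 = 5
  a_4 = 0·5 + -1·0 = 0
  a_5 = 0·0 + -1·5 = -5
  a_6 = 0·-5 + -1·0 = 0
  a_7 = 0·0 + -1·-5 = 5
  a_8 = 0·5 + -1·0 = 0

0,-1 ; 0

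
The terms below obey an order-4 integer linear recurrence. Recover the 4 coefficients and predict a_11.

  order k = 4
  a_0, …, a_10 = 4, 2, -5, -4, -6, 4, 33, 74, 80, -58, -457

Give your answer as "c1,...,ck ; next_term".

  a_4 = 2·-4 + -2·-5 + -2·2 + -1·4 = -6
  a_5 = 2·-6 + -2·-4 + -2·-5 + -1·2 = 4
  a_6 = 2·4 + -2·-6 + -2·-4 + -1·-5 = 33
  a_7 = 2·33 + -2·4 + -2·-6 + -1·-4 = 74
  a_8 = 2·74 + -2·33 + -2·4 + -1·-6 = 80
  a_9 = 2·80 + -2·74 + -2·33 + -1·4 = -58
  a_10 = 2·-58 + -2·80 + -2·74 + -1·33 = -457
  a_11 = 2·-457 + -2·-58 + -2·80 + -1·74 = -1032

2,-2,-2,-1 ; -1032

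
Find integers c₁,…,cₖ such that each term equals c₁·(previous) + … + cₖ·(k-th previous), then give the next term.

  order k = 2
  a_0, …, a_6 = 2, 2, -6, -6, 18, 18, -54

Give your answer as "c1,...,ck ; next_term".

  a_2 = 0·2 + -3·2 = -6
  a_3 = 0·-6 + -3·2 = -6
  a_4 = 0·-6 + -3·-6 = 18
  a_5 = 0·18 + -3·-6 = 18
  a_6 = 0·18 + -3·18 = -54
  a_7 = 0·-54 + -3·18 = -54

0,-3 ; -54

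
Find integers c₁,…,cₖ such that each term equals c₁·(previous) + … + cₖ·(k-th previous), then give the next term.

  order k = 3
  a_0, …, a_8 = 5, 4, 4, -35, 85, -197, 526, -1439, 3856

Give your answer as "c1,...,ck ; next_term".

  a_3 = -3·4 + -2·4 + -3·5 = -35
  a_4 = -3·-35 + -2·4 + -3·4 = 85
  a_5 = -3·85 + -2·-35 + -3·4 = -197
  a_6 = -3·-197 + -2·85 + -3·-35 = 526
  a_7 = -3·526 + -2·-197 + -3·85 = -1439
  a_8 = -3·-1439 + -2·526 + -3·-197 = 3856
  a_9 = -3·3856 + -2·-1439 + -3·526 = -10268

-3,-2,-3 ; -10268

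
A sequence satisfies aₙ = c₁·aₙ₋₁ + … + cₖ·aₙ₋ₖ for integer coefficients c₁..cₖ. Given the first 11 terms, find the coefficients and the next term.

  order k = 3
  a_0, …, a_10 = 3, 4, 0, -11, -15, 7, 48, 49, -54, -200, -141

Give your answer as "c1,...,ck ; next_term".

  a_3 = 1·0 + -2·4 + -1·3 = -11
  a_4 = 1·-11 + -2·0 + -1·4 = -15
  a_5 = 1·-15 + -2·-11 + -1·0 = 7
  a_6 = 1·7 + -2·-15 + -1·-11 = 48
  a_7 = 1·48 + -2·7 + -1·-15 = 49
  a_8 = 1·49 + -2·48 + -1·7 = -54
  a_9 = 1·-54 + -2·49 + -1·48 = -200
  a_10 = 1·-200 + -2·-54 + -1·49 = -141
  a_11 = 1·-141 + -2·-200 + -1·-54 = 313

1,-2,-1 ; 313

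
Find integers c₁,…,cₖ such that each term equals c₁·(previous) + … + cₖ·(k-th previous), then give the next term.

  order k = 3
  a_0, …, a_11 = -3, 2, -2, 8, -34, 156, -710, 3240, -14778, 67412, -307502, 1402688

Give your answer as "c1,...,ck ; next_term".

  a_3 = -4·-2 + 3·2 + 2·-3 = 8
  a_4 = -4·8 + 3·-2 + 2·2 = -34
  a_5 = -4·-34 + 3·8 + 2·-2 = 156
  a_6 = -4·156 + 3·-34 + 2·8 = -710
  a_7 = -4·-710 + 3·156 + 2·-34 = 3240
  a_8 = -4·3240 + 3·-710 + 2·156 = -14778
  a_9 = -4·-14778 + 3·3240 + 2·-710 = 67412
  a_10 = -4·67412 + 3·-14778 + 2·3240 = -307502
  a_11 = -4·-307502 + 3·67412 + 2·-14778 = 1402688
  a_12 = -4·1402688 + 3·-307502 + 2·67412 = -6398434

-4,3,2 ; -6398434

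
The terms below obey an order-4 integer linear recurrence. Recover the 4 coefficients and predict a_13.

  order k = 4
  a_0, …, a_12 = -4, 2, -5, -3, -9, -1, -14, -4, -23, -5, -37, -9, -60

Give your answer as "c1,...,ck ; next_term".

  a_4 = 0·-3 + 1·-5 + 0·2 + 1·-4 = -9
  a_5 = 0·-9 + 1·-3 + 0·-5 + 1·2 = -1
  a_6 = 0·-1 + 1·-9 + 0·-3 + 1·-5 = -14
  a_7 = 0·-14 + 1·-1 + 0·-9 + 1·-3 = -4
  a_8 = 0·-4 + 1·-14 + 0·-1 + 1·-9 = -23
  a_9 = 0·-23 + 1·-4 + 0·-14 + 1·-1 = -5
  a_10 = 0·-5 + 1·-23 + 0·-4 + 1·-14 = -37
  a_11 = 0·-37 + 1·-5 + 0·-23 + 1·-4 = -9
  a_12 = 0·-9 + 1·-37 + 0·-5 + 1·-23 = -60
  a_13 = 0·-60 + 1·-9 + 0·-37 + 1·-5 = -14

0,1,0,1 ; -14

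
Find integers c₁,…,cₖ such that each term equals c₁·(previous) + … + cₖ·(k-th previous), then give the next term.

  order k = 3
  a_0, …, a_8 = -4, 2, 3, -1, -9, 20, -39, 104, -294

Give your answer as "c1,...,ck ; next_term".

  a_3 = -3·3 + -2·2 + -3·-4 = -1
  a_4 = -3·-1 + -2·3 + -3·2 = -9
  a_5 = -3·-9 + -2·-1 + -3·3 = 20
  a_6 = -3·20 + -2·-9 + -3·-1 = -39
  a_7 = -3·-39 + -2·20 + -3·-9 = 104
  a_8 = -3·104 + -2·-39 + -3·20 = -294
  a_9 = -3·-294 + -2·104 + -3·-39 = 791

-3,-2,-3 ; 791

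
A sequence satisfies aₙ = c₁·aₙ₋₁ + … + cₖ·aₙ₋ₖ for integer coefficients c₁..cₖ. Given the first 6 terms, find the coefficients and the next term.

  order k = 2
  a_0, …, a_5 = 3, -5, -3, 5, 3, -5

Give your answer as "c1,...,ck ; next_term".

0,-1 ; -3

  a_2 = 0·-5 + -1·3 = -3
  a_3 = 0·-3 + -1·-5 = 5
  a_4 = 0·5 + -1·-3 = 3
  a_5 = 0·3 + -1·5 = -5
  a_6 = 0·-5 + -1·3 = -3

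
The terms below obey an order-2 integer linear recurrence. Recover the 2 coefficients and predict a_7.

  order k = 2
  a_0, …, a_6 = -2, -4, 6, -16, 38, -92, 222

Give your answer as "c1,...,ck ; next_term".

-2,1 ; -536

  a_2 = -2·-4 + 1·-2 = 6
  a_3 = -2·6 + 1·-4 = -16
  a_4 = -2·-16 + 1·6 = 38
  a_5 = -2·38 + 1·-16 = -92
  a_6 = -2·-92 + 1·38 = 222
  a_7 = -2·222 + 1·-92 = -536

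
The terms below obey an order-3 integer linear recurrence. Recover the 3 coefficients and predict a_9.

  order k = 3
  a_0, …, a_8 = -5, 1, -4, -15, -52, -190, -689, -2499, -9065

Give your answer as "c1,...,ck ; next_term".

3,2,1 ; -32882

  a_3 = 3·-4 + 2·1 + 1·-5 = -15
  a_4 = 3·-15 + 2·-4 + 1·1 = -52
  a_5 = 3·-52 + 2·-15 + 1·-4 = -190
  a_6 = 3·-190 + 2·-52 + 1·-15 = -689
  a_7 = 3·-689 + 2·-190 + 1·-52 = -2499
  a_8 = 3·-2499 + 2·-689 + 1·-190 = -9065
  a_9 = 3·-9065 + 2·-2499 + 1·-689 = -32882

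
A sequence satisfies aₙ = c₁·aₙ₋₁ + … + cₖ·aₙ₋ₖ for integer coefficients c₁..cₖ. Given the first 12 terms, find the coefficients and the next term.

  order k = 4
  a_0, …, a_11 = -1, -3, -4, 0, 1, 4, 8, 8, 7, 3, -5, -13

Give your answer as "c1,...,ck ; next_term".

1,0,0,-1 ; -20

  a_4 = 1·0 + 0·-4 + 0·-3 + -1·-1 = 1
  a_5 = 1·1 + 0·0 + 0·-4 + -1·-3 = 4
  a_6 = 1·4 + 0·1 + 0·0 + -1·-4 = 8
  a_7 = 1·8 + 0·4 + 0·1 + -1·0 = 8
  a_8 = 1·8 + 0·8 + 0·4 + -1·1 = 7
  a_9 = 1·7 + 0·8 + 0·8 + -1·4 = 3
  a_10 = 1·3 + 0·7 + 0·8 + -1·8 = -5
  a_11 = 1·-5 + 0·3 + 0·7 + -1·8 = -13
  a_12 = 1·-13 + 0·-5 + 0·3 + -1·7 = -20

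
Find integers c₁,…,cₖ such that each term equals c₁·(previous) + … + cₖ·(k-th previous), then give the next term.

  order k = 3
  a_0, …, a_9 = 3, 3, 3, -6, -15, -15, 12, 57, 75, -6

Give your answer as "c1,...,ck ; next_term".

1,-1,-2 ; -195

  a_3 = 1·3 + -1·3 + -2·3 = -6
  a_4 = 1·-6 + -1·3 + -2·3 = -15
  a_5 = 1·-15 + -1·-6 + -2·3 = -15
  a_6 = 1·-15 + -1·-15 + -2·-6 = 12
  a_7 = 1·12 + -1·-15 + -2·-15 = 57
  a_8 = 1·57 + -1·12 + -2·-15 = 75
  a_9 = 1·75 + -1·57 + -2·12 = -6
  a_10 = 1·-6 + -1·75 + -2·57 = -195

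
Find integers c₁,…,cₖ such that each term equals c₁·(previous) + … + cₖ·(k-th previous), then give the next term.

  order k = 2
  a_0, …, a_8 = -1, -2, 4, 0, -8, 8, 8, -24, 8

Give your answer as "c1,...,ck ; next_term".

  a_2 = -1·-2 + -2·-1 = 4
  a_3 = -1·4 + -2·-2 = 0
  a_4 = -1·0 + -2·4 = -8
  a_5 = -1·-8 + -2·0 = 8
  a_6 = -1·8 + -2·-8 = 8
  a_7 = -1·8 + -2·8 = -24
  a_8 = -1·-24 + -2·8 = 8
  a_9 = -1·8 + -2·-24 = 40

-1,-2 ; 40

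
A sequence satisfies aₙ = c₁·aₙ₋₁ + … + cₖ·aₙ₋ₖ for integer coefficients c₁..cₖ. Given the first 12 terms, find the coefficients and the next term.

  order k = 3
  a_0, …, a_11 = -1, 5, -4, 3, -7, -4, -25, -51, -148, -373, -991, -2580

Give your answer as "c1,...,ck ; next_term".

2,2,-1 ; -6769

  a_3 = 2·-4 + 2·5 + -1·-1 = 3
  a_4 = 2·3 + 2·-4 + -1·5 = -7
  a_5 = 2·-7 + 2·3 + -1·-4 = -4
  a_6 = 2·-4 + 2·-7 + -1·3 = -25
  a_7 = 2·-25 + 2·-4 + -1·-7 = -51
  a_8 = 2·-51 + 2·-25 + -1·-4 = -148
  a_9 = 2·-148 + 2·-51 + -1·-25 = -373
  a_10 = 2·-373 + 2·-148 + -1·-51 = -991
  a_11 = 2·-991 + 2·-373 + -1·-148 = -2580
  a_12 = 2·-2580 + 2·-991 + -1·-373 = -6769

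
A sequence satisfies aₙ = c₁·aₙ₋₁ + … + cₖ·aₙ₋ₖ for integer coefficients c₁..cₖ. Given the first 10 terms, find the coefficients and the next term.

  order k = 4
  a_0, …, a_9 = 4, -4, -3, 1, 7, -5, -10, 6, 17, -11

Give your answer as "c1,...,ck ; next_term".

  a_4 = 0·1 + -1·-3 + 0·-4 + 1·4 = 7
  a_5 = 0·7 + -1·1 + 0·-3 + 1·-4 = -5
  a_6 = 0·-5 + -1·7 + 0·1 + 1·-3 = -10
  a_7 = 0·-10 + -1·-5 + 0·7 + 1·1 = 6
  a_8 = 0·6 + -1·-10 + 0·-5 + 1·7 = 17
  a_9 = 0·17 + -1·6 + 0·-10 + 1·-5 = -11
  a_10 = 0·-11 + -1·17 + 0·6 + 1·-10 = -27

0,-1,0,1 ; -27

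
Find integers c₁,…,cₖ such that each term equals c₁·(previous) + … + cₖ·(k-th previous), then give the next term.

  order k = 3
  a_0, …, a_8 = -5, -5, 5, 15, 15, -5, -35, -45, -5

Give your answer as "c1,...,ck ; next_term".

1,-1,-1 ; 75

  a_3 = 1·5 + -1·-5 + -1·-5 = 15
  a_4 = 1·15 + -1·5 + -1·-5 = 15
  a_5 = 1·15 + -1·15 + -1·5 = -5
  a_6 = 1·-5 + -1·15 + -1·15 = -35
  a_7 = 1·-35 + -1·-5 + -1·15 = -45
  a_8 = 1·-45 + -1·-35 + -1·-5 = -5
  a_9 = 1·-5 + -1·-45 + -1·-35 = 75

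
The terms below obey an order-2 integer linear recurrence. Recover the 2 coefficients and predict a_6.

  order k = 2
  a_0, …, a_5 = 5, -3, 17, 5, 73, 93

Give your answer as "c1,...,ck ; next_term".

1,4 ; 385

  a_2 = 1·-3 + 4·5 = 17
  a_3 = 1·17 + 4·-3 = 5
  a_4 = 1·5 + 4·17 = 73
  a_5 = 1·73 + 4·5 = 93
  a_6 = 1·93 + 4·73 = 385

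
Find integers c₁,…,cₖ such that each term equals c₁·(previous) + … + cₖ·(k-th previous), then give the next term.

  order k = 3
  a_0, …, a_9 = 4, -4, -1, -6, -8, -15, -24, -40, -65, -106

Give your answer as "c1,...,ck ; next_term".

  a_3 = 2·-1 + 0·-4 + -1·4 = -6
  a_4 = 2·-6 + 0·-1 + -1·-4 = -8
  a_5 = 2·-8 + 0·-6 + -1·-1 = -15
  a_6 = 2·-15 + 0·-8 + -1·-6 = -24
  a_7 = 2·-24 + 0·-15 + -1·-8 = -40
  a_8 = 2·-40 + 0·-24 + -1·-15 = -65
  a_9 = 2·-65 + 0·-40 + -1·-24 = -106
  a_10 = 2·-106 + 0·-65 + -1·-40 = -172

2,0,-1 ; -172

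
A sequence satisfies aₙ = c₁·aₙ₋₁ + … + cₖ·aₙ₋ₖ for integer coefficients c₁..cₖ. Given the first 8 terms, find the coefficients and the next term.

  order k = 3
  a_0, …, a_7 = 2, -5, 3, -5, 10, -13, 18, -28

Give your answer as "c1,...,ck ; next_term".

  a_3 = -1·3 + 0·-5 + -1·2 = -5
  a_4 = -1·-5 + 0·3 + -1·-5 = 10
  a_5 = -1·10 + 0·-5 + -1·3 = -13
  a_6 = -1·-13 + 0·10 + -1·-5 = 18
  a_7 = -1·18 + 0·-13 + -1·10 = -28
  a_8 = -1·-28 + 0·18 + -1·-13 = 41

-1,0,-1 ; 41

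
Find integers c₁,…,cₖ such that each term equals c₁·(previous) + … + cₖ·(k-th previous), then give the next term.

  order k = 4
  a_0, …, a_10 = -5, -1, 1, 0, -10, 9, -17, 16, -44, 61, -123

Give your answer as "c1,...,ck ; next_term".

-1,1,1,2 ; 172

  a_4 = -1·0 + 1·1 + 1·-1 + 2·-5 = -10
  a_5 = -1·-10 + 1·0 + 1·1 + 2·-1 = 9
  a_6 = -1·9 + 1·-10 + 1·0 + 2·1 = -17
  a_7 = -1·-17 + 1·9 + 1·-10 + 2·0 = 16
  a_8 = -1·16 + 1·-17 + 1·9 + 2·-10 = -44
  a_9 = -1·-44 + 1·16 + 1·-17 + 2·9 = 61
  a_10 = -1·61 + 1·-44 + 1·16 + 2·-17 = -123
  a_11 = -1·-123 + 1·61 + 1·-44 + 2·16 = 172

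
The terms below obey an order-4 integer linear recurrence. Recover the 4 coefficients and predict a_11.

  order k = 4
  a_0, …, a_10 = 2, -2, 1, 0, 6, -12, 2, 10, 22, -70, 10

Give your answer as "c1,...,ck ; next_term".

-1,-2,-2,2 ; 106

  a_4 = -1·0 + -2·1 + -2·-2 + 2·2 = 6
  a_5 = -1·6 + -2·0 + -2·1 + 2·-2 = -12
  a_6 = -1·-12 + -2·6 + -2·0 + 2·1 = 2
  a_7 = -1·2 + -2·-12 + -2·6 + 2·0 = 10
  a_8 = -1·10 + -2·2 + -2·-12 + 2·6 = 22
  a_9 = -1·22 + -2·10 + -2·2 + 2·-12 = -70
  a_10 = -1·-70 + -2·22 + -2·10 + 2·2 = 10
  a_11 = -1·10 + -2·-70 + -2·22 + 2·10 = 106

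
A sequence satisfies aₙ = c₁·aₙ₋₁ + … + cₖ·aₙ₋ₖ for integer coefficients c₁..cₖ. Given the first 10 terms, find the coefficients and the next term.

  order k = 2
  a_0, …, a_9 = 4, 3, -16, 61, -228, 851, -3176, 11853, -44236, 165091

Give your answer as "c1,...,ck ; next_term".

  a_2 = -4·3 + -1·4 = -16
  a_3 = -4·-16 + -1·3 = 61
  a_4 = -4·61 + -1·-16 = -228
  a_5 = -4·-228 + -1·61 = 851
  a_6 = -4·851 + -1·-228 = -3176
  a_7 = -4·-3176 + -1·851 = 11853
  a_8 = -4·11853 + -1·-3176 = -44236
  a_9 = -4·-44236 + -1·11853 = 165091
  a_10 = -4·165091 + -1·-44236 = -616128

-4,-1 ; -616128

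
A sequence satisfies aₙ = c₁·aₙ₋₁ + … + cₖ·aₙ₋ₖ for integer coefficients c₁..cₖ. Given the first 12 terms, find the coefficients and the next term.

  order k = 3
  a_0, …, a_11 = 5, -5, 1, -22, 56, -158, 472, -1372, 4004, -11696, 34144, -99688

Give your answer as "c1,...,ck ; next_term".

  a_3 = -2·1 + 2·-5 + -2·5 = -22
  a_4 = -2·-22 + 2·1 + -2·-5 = 56
  a_5 = -2·56 + 2·-22 + -2·1 = -158
  a_6 = -2·-158 + 2·56 + -2·-22 = 472
  a_7 = -2·472 + 2·-158 + -2·56 = -1372
  a_8 = -2·-1372 + 2·472 + -2·-158 = 4004
  a_9 = -2·4004 + 2·-1372 + -2·472 = -11696
  a_10 = -2·-11696 + 2·4004 + -2·-1372 = 34144
  a_11 = -2·34144 + 2·-11696 + -2·4004 = -99688
  a_12 = -2·-99688 + 2·34144 + -2·-11696 = 291056

-2,2,-2 ; 291056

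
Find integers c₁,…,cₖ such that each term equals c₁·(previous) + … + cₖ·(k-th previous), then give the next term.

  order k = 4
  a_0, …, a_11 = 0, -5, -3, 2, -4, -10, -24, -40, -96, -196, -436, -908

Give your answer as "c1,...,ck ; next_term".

  a_4 = 1·2 + 2·-3 + 0·-5 + 2·0 = -4
  a_5 = 1·-4 + 2·2 + 0·-3 + 2·-5 = -10
  a_6 = 1·-10 + 2·-4 + 0·2 + 2·-3 = -24
  a_7 = 1·-24 + 2·-10 + 0·-4 + 2·2 = -40
  a_8 = 1·-40 + 2·-24 + 0·-10 + 2·-4 = -96
  a_9 = 1·-96 + 2·-40 + 0·-24 + 2·-10 = -196
  a_10 = 1·-196 + 2·-96 + 0·-40 + 2·-24 = -436
  a_11 = 1·-436 + 2·-196 + 0·-96 + 2·-40 = -908
  a_12 = 1·-908 + 2·-436 + 0·-196 + 2·-96 = -1972

1,2,0,2 ; -1972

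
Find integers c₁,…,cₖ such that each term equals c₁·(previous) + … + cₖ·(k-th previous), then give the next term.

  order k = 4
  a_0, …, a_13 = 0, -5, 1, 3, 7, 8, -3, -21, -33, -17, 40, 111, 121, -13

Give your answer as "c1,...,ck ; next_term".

1,-1,-1,-1 ; -285

  a_4 = 1·3 + -1·1 + -1·-5 + -1·0 = 7
  a_5 = 1·7 + -1·3 + -1·1 + -1·-5 = 8
  a_6 = 1·8 + -1·7 + -1·3 + -1·1 = -3
  a_7 = 1·-3 + -1·8 + -1·7 + -1·3 = -21
  a_8 = 1·-21 + -1·-3 + -1·8 + -1·7 = -33
  a_9 = 1·-33 + -1·-21 + -1·-3 + -1·8 = -17
  a_10 = 1·-17 + -1·-33 + -1·-21 + -1·-3 = 40
  a_11 = 1·40 + -1·-17 + -1·-33 + -1·-21 = 111
  a_12 = 1·111 + -1·40 + -1·-17 + -1·-33 = 121
  a_13 = 1·121 + -1·111 + -1·40 + -1·-17 = -13
  a_14 = 1·-13 + -1·121 + -1·111 + -1·40 = -285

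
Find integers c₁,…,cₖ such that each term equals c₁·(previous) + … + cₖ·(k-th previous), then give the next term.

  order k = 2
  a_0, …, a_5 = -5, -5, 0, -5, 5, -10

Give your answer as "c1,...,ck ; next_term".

-1,1 ; 15

  a_2 = -1·-5 + 1·-5 = 0
  a_3 = -1·0 + 1·-5 = -5
  a_4 = -1·-5 + 1·0 = 5
  a_5 = -1·5 + 1·-5 = -10
  a_6 = -1·-10 + 1·5 = 15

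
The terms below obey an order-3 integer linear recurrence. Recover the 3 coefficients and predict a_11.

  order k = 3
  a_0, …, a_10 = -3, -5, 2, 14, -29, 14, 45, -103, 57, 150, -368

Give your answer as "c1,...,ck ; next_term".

  a_3 = -2·2 + -3·-5 + -1·-3 = 14
  a_4 = -2·14 + -3·2 + -1·-5 = -29
  a_5 = -2·-29 + -3·14 + -1·2 = 14
  a_6 = -2·14 + -3·-29 + -1·14 = 45
  a_7 = -2·45 + -3·14 + -1·-29 = -103
  a_8 = -2·-103 + -3·45 + -1·14 = 57
  a_9 = -2·57 + -3·-103 + -1·45 = 150
  a_10 = -2·150 + -3·57 + -1·-103 = -368
  a_11 = -2·-368 + -3·150 + -1·57 = 229

-2,-3,-1 ; 229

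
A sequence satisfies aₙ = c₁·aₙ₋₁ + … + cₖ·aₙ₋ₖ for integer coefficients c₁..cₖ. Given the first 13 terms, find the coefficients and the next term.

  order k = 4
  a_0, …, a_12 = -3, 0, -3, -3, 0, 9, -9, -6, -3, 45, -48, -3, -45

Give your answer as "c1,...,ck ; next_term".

  a_4 = -1·-3 + -1·-3 + -2·0 + 2·-3 = 0
  a_5 = -1·0 + -1·-3 + -2·-3 + 2·0 = 9
  a_6 = -1·9 + -1·0 + -2·-3 + 2·-3 = -9
  a_7 = -1·-9 + -1·9 + -2·0 + 2·-3 = -6
  a_8 = -1·-6 + -1·-9 + -2·9 + 2·0 = -3
  a_9 = -1·-3 + -1·-6 + -2·-9 + 2·9 = 45
  a_10 = -1·45 + -1·-3 + -2·-6 + 2·-9 = -48
  a_11 = -1·-48 + -1·45 + -2·-3 + 2·-6 = -3
  a_12 = -1·-3 + -1·-48 + -2·45 + 2·-3 = -45
  a_13 = -1·-45 + -1·-3 + -2·-48 + 2·45 = 234

-1,-1,-2,2 ; 234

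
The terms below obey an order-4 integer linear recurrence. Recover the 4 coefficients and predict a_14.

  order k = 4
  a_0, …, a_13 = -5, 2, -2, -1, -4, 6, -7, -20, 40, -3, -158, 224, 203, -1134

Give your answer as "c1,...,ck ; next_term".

  a_4 = -1·-1 + -2·-2 + 3·2 + 3·-5 = -4
  a_5 = -1·-4 + -2·-1 + 3·-2 + 3·2 = 6
  a_6 = -1·6 + -2·-4 + 3·-1 + 3·-2 = -7
  a_7 = -1·-7 + -2·6 + 3·-4 + 3·-1 = -20
  a_8 = -1·-20 + -2·-7 + 3·6 + 3·-4 = 40
  a_9 = -1·40 + -2·-20 + 3·-7 + 3·6 = -3
  a_10 = -1·-3 + -2·40 + 3·-20 + 3·-7 = -158
  a_11 = -1·-158 + -2·-3 + 3·40 + 3·-20 = 224
  a_12 = -1·224 + -2·-158 + 3·-3 + 3·40 = 203
  a_13 = -1·203 + -2·224 + 3·-158 + 3·-3 = -1134
  a_14 = -1·-1134 + -2·203 + 3·224 + 3·-158 = 926

-1,-2,3,3 ; 926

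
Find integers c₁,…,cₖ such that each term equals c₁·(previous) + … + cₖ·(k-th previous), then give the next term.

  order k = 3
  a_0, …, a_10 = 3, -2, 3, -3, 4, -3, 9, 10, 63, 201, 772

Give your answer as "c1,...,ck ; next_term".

3,3,-2 ; 2793

  a_3 = 3·3 + 3·-2 + -2·3 = -3
  a_4 = 3·-3 + 3·3 + -2·-2 = 4
  a_5 = 3·4 + 3·-3 + -2·3 = -3
  a_6 = 3·-3 + 3·4 + -2·-3 = 9
  a_7 = 3·9 + 3·-3 + -2·4 = 10
  a_8 = 3·10 + 3·9 + -2·-3 = 63
  a_9 = 3·63 + 3·10 + -2·9 = 201
  a_10 = 3·201 + 3·63 + -2·10 = 772
  a_11 = 3·772 + 3·201 + -2·63 = 2793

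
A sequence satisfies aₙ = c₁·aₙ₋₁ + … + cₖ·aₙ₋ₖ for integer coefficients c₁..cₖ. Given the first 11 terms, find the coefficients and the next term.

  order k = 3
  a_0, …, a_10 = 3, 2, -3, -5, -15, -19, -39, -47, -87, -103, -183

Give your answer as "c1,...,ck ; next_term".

1,2,-2 ; -215

  a_3 = 1·-3 + 2·2 + -2·3 = -5
  a_4 = 1·-5 + 2·-3 + -2·2 = -15
  a_5 = 1·-15 + 2·-5 + -2·-3 = -19
  a_6 = 1·-19 + 2·-15 + -2·-5 = -39
  a_7 = 1·-39 + 2·-19 + -2·-15 = -47
  a_8 = 1·-47 + 2·-39 + -2·-19 = -87
  a_9 = 1·-87 + 2·-47 + -2·-39 = -103
  a_10 = 1·-103 + 2·-87 + -2·-47 = -183
  a_11 = 1·-183 + 2·-103 + -2·-87 = -215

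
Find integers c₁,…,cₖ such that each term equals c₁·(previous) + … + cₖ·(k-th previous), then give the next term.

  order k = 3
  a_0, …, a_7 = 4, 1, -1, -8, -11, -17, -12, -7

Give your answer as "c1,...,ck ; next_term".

1,1,-2 ; 15

  a_3 = 1·-1 + 1·1 + -2·4 = -8
  a_4 = 1·-8 + 1·-1 + -2·1 = -11
  a_5 = 1·-11 + 1·-8 + -2·-1 = -17
  a_6 = 1·-17 + 1·-11 + -2·-8 = -12
  a_7 = 1·-12 + 1·-17 + -2·-11 = -7
  a_8 = 1·-7 + 1·-12 + -2·-17 = 15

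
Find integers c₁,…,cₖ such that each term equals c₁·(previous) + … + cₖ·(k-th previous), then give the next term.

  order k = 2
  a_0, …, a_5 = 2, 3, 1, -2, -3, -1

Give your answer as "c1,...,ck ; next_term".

1,-1 ; 2

  a_2 = 1·3 + -1·2 = 1
  a_3 = 1·1 + -1·3 = -2
  a_4 = 1·-2 + -1·1 = -3
  a_5 = 1·-3 + -1·-2 = -1
  a_6 = 1·-1 + -1·-3 = 2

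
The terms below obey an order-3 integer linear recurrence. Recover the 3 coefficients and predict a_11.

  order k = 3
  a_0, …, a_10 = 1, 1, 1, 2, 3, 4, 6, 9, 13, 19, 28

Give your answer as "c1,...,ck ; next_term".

  a_3 = 1·1 + 0·1 + 1·1 = 2
  a_4 = 1·2 + 0·1 + 1·1 = 3
  a_5 = 1·3 + 0·2 + 1·1 = 4
  a_6 = 1·4 + 0·3 + 1·2 = 6
  a_7 = 1·6 + 0·4 + 1·3 = 9
  a_8 = 1·9 + 0·6 + 1·4 = 13
  a_9 = 1·13 + 0·9 + 1·6 = 19
  a_10 = 1·19 + 0·13 + 1·9 = 28
  a_11 = 1·28 + 0·19 + 1·13 = 41

1,0,1 ; 41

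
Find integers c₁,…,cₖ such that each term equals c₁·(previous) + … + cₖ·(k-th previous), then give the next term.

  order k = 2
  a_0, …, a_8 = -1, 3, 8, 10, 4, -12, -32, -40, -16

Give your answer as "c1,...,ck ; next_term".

  a_2 = 2·3 + -2·-1 = 8
  a_3 = 2·8 + -2·3 = 10
  a_4 = 2·10 + -2·8 = 4
  a_5 = 2·4 + -2·10 = -12
  a_6 = 2·-12 + -2·4 = -32
  a_7 = 2·-32 + -2·-12 = -40
  a_8 = 2·-40 + -2·-32 = -16
  a_9 = 2·-16 + -2·-40 = 48

2,-2 ; 48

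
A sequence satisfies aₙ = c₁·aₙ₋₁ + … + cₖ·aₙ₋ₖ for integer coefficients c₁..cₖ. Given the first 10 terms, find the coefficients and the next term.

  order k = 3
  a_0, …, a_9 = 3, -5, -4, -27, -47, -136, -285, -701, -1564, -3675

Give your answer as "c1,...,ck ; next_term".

  a_3 = 2·-4 + 2·-5 + -3·3 = -27
  a_4 = 2·-27 + 2·-4 + -3·-5 = -47
  a_5 = 2·-47 + 2·-27 + -3·-4 = -136
  a_6 = 2·-136 + 2·-47 + -3·-27 = -285
  a_7 = 2·-285 + 2·-136 + -3·-47 = -701
  a_8 = 2·-701 + 2·-285 + -3·-136 = -1564
  a_9 = 2·-1564 + 2·-701 + -3·-285 = -3675
  a_10 = 2·-3675 + 2·-1564 + -3·-701 = -8375

2,2,-3 ; -8375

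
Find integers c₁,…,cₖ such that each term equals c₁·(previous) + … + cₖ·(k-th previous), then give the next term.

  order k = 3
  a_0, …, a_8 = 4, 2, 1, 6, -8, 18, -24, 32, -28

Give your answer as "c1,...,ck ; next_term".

-2,0,2 ; 8

  a_3 = -2·1 + 0·2 + 2·4 = 6
  a_4 = -2·6 + 0·1 + 2·2 = -8
  a_5 = -2·-8 + 0·6 + 2·1 = 18
  a_6 = -2·18 + 0·-8 + 2·6 = -24
  a_7 = -2·-24 + 0·18 + 2·-8 = 32
  a_8 = -2·32 + 0·-24 + 2·18 = -28
  a_9 = -2·-28 + 0·32 + 2·-24 = 8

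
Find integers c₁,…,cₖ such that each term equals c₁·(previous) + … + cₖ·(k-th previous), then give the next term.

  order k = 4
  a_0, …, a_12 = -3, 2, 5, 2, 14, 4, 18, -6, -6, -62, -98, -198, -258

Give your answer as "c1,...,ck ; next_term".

1,2,-2,-2 ; -334

  a_4 = 1·2 + 2·5 + -2·2 + -2·-3 = 14
  a_5 = 1·14 + 2·2 + -2·5 + -2·2 = 4
  a_6 = 1·4 + 2·14 + -2·2 + -2·5 = 18
  a_7 = 1·18 + 2·4 + -2·14 + -2·2 = -6
  a_8 = 1·-6 + 2·18 + -2·4 + -2·14 = -6
  a_9 = 1·-6 + 2·-6 + -2·18 + -2·4 = -62
  a_10 = 1·-62 + 2·-6 + -2·-6 + -2·18 = -98
  a_11 = 1·-98 + 2·-62 + -2·-6 + -2·-6 = -198
  a_12 = 1·-198 + 2·-98 + -2·-62 + -2·-6 = -258
  a_13 = 1·-258 + 2·-198 + -2·-98 + -2·-62 = -334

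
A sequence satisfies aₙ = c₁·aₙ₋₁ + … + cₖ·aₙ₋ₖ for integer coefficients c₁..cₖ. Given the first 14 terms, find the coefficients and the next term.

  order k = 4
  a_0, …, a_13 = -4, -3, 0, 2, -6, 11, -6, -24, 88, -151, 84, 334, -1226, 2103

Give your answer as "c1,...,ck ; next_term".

-2,-2,2,-1 ; -1170

  a_4 = -2·2 + -2·0 + 2·-3 + -1·-4 = -6
  a_5 = -2·-6 + -2·2 + 2·0 + -1·-3 = 11
  a_6 = -2·11 + -2·-6 + 2·2 + -1·0 = -6
  a_7 = -2·-6 + -2·11 + 2·-6 + -1·2 = -24
  a_8 = -2·-24 + -2·-6 + 2·11 + -1·-6 = 88
  a_9 = -2·88 + -2·-24 + 2·-6 + -1·11 = -151
  a_10 = -2·-151 + -2·88 + 2·-24 + -1·-6 = 84
  a_11 = -2·84 + -2·-151 + 2·88 + -1·-24 = 334
  a_12 = -2·334 + -2·84 + 2·-151 + -1·88 = -1226
  a_13 = -2·-1226 + -2·334 + 2·84 + -1·-151 = 2103
  a_14 = -2·2103 + -2·-1226 + 2·334 + -1·84 = -1170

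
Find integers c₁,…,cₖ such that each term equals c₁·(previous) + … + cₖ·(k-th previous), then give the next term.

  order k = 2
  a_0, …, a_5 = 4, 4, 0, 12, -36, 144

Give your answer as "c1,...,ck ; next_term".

  a_2 = -3·4 + 3·4 = 0
  a_3 = -3·0 + 3·4 = 12
  a_4 = -3·12 + 3·0 = -36
  a_5 = -3·-36 + 3·12 = 144
  a_6 = -3·144 + 3·-36 = -540

-3,3 ; -540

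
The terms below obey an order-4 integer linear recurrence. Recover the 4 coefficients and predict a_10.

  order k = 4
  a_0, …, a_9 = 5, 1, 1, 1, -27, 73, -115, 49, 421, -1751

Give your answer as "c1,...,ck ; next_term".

-3,-4,0,-4 ; 4029

  a_4 = -3·1 + -4·1 + 0·1 + -4·5 = -27
  a_5 = -3·-27 + -4·1 + 0·1 + -4·1 = 73
  a_6 = -3·73 + -4·-27 + 0·1 + -4·1 = -115
  a_7 = -3·-115 + -4·73 + 0·-27 + -4·1 = 49
  a_8 = -3·49 + -4·-115 + 0·73 + -4·-27 = 421
  a_9 = -3·421 + -4·49 + 0·-115 + -4·73 = -1751
  a_10 = -3·-1751 + -4·421 + 0·49 + -4·-115 = 4029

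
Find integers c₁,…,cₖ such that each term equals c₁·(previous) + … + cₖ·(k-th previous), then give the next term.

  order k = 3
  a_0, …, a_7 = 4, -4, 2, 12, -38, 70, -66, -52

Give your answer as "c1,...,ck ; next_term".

  a_3 = -2·2 + -1·-4 + 3·4 = 12
  a_4 = -2·12 + -1·2 + 3·-4 = -38
  a_5 = -2·-38 + -1·12 + 3·2 = 70
  a_6 = -2·70 + -1·-38 + 3·12 = -66
  a_7 = -2·-66 + -1·70 + 3·-38 = -52
  a_8 = -2·-52 + -1·-66 + 3·70 = 380

-2,-1,3 ; 380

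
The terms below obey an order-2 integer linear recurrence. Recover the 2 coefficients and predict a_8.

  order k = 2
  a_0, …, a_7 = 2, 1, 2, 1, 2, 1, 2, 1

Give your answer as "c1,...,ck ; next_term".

0,1 ; 2

  a_2 = 0·1 + 1·2 = 2
  a_3 = 0·2 + 1·1 = 1
  a_4 = 0·1 + 1·2 = 2
  a_5 = 0·2 + 1·1 = 1
  a_6 = 0·1 + 1·2 = 2
  a_7 = 0·2 + 1·1 = 1
  a_8 = 0·1 + 1·2 = 2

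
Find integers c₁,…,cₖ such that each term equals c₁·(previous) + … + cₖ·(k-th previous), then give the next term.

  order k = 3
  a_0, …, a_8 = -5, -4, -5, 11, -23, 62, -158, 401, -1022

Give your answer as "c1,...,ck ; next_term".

-2,1,-1 ; 2603

  a_3 = -2·-5 + 1·-4 + -1·-5 = 11
  a_4 = -2·11 + 1·-5 + -1·-4 = -23
  a_5 = -2·-23 + 1·11 + -1·-5 = 62
  a_6 = -2·62 + 1·-23 + -1·11 = -158
  a_7 = -2·-158 + 1·62 + -1·-23 = 401
  a_8 = -2·401 + 1·-158 + -1·62 = -1022
  a_9 = -2·-1022 + 1·401 + -1·-158 = 2603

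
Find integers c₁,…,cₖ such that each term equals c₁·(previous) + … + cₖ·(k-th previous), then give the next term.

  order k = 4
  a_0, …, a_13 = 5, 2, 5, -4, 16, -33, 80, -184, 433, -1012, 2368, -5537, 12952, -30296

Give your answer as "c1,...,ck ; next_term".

  a_4 = -2·-4 + 0·5 + -1·2 + 2·5 = 16
  a_5 = -2·16 + 0·-4 + -1·5 + 2·2 = -33
  a_6 = -2·-33 + 0·16 + -1·-4 + 2·5 = 80
  a_7 = -2·80 + 0·-33 + -1·16 + 2·-4 = -184
  a_8 = -2·-184 + 0·80 + -1·-33 + 2·16 = 433
  a_9 = -2·433 + 0·-184 + -1·80 + 2·-33 = -1012
  a_10 = -2·-1012 + 0·433 + -1·-184 + 2·80 = 2368
  a_11 = -2·2368 + 0·-1012 + -1·433 + 2·-184 = -5537
  a_12 = -2·-5537 + 0·2368 + -1·-1012 + 2·433 = 12952
  a_13 = -2·12952 + 0·-5537 + -1·2368 + 2·-1012 = -30296
  a_14 = -2·-30296 + 0·12952 + -1·-5537 + 2·2368 = 70865

-2,0,-1,2 ; 70865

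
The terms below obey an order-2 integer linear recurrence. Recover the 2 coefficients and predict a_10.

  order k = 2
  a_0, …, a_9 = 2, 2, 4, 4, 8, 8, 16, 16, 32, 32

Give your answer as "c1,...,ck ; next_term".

0,2 ; 64

  a_2 = 0·2 + 2·2 = 4
  a_3 = 0·4 + 2·2 = 4
  a_4 = 0·4 + 2·4 = 8
  a_5 = 0·8 + 2·4 = 8
  a_6 = 0·8 + 2·8 = 16
  a_7 = 0·16 + 2·8 = 16
  a_8 = 0·16 + 2·16 = 32
  a_9 = 0·32 + 2·16 = 32
  a_10 = 0·32 + 2·32 = 64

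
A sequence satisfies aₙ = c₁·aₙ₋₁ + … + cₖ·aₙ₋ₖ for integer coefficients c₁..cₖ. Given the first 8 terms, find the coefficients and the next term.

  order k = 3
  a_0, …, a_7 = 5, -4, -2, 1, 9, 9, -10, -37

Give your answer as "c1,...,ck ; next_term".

1,-2,-1 ; -26

  a_3 = 1·-2 + -2·-4 + -1·5 = 1
  a_4 = 1·1 + -2·-2 + -1·-4 = 9
  a_5 = 1·9 + -2·1 + -1·-2 = 9
  a_6 = 1·9 + -2·9 + -1·1 = -10
  a_7 = 1·-10 + -2·9 + -1·9 = -37
  a_8 = 1·-37 + -2·-10 + -1·9 = -26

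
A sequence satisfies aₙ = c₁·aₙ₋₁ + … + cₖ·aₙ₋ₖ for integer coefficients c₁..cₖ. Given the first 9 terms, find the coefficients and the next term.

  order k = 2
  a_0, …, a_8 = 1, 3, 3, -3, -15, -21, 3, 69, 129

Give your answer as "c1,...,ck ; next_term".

2,-3 ; 51

  a_2 = 2·3 + -3·1 = 3
  a_3 = 2·3 + -3·3 = -3
  a_4 = 2·-3 + -3·3 = -15
  a_5 = 2·-15 + -3·-3 = -21
  a_6 = 2·-21 + -3·-15 = 3
  a_7 = 2·3 + -3·-21 = 69
  a_8 = 2·69 + -3·3 = 129
  a_9 = 2·129 + -3·69 = 51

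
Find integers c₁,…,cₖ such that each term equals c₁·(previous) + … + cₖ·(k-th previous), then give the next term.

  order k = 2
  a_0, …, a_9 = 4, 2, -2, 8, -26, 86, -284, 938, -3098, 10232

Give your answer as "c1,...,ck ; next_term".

-3,1 ; -33794

  a_2 = -3·2 + 1·4 = -2
  a_3 = -3·-2 + 1·2 = 8
  a_4 = -3·8 + 1·-2 = -26
  a_5 = -3·-26 + 1·8 = 86
  a_6 = -3·86 + 1·-26 = -284
  a_7 = -3·-284 + 1·86 = 938
  a_8 = -3·938 + 1·-284 = -3098
  a_9 = -3·-3098 + 1·938 = 10232
  a_10 = -3·10232 + 1·-3098 = -33794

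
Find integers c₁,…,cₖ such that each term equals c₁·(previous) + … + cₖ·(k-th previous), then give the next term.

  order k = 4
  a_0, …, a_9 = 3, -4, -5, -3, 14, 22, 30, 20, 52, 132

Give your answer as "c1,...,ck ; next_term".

2,0,-2,4 ; 344

  a_4 = 2·-3 + 0·-5 + -2·-4 + 4·3 = 14
  a_5 = 2·14 + 0·-3 + -2·-5 + 4·-4 = 22
  a_6 = 2·22 + 0·14 + -2·-3 + 4·-5 = 30
  a_7 = 2·30 + 0·22 + -2·14 + 4·-3 = 20
  a_8 = 2·20 + 0·30 + -2·22 + 4·14 = 52
  a_9 = 2·52 + 0·20 + -2·30 + 4·22 = 132
  a_10 = 2·132 + 0·52 + -2·20 + 4·30 = 344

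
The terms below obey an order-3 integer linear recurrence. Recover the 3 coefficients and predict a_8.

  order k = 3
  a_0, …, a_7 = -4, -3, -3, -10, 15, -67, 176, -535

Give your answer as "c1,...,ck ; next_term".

-3,1,4 ; 1513

  a_3 = -3·-3 + 1·-3 + 4·-4 = -10
  a_4 = -3·-10 + 1·-3 + 4·-3 = 15
  a_5 = -3·15 + 1·-10 + 4·-3 = -67
  a_6 = -3·-67 + 1·15 + 4·-10 = 176
  a_7 = -3·176 + 1·-67 + 4·15 = -535
  a_8 = -3·-535 + 1·176 + 4·-67 = 1513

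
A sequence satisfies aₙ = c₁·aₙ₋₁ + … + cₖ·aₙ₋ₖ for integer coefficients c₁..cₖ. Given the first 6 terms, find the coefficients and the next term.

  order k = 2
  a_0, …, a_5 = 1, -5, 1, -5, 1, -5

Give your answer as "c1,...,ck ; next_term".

0,1 ; 1

  a_2 = 0·-5 + 1·1 = 1
  a_3 = 0·1 + 1·-5 = -5
  a_4 = 0·-5 + 1·1 = 1
  a_5 = 0·1 + 1·-5 = -5
  a_6 = 0·-5 + 1·1 = 1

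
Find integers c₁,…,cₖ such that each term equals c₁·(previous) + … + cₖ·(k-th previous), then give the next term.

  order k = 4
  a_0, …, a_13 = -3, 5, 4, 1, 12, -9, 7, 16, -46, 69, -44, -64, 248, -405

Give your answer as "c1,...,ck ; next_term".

  a_4 = -1·1 + 0·4 + 2·5 + -1·-3 = 12
  a_5 = -1·12 + 0·1 + 2·4 + -1·5 = -9
  a_6 = -1·-9 + 0·12 + 2·1 + -1·4 = 7
  a_7 = -1·7 + 0·-9 + 2·12 + -1·1 = 16
  a_8 = -1·16 + 0·7 + 2·-9 + -1·12 = -46
  a_9 = -1·-46 + 0·16 + 2·7 + -1·-9 = 69
  a_10 = -1·69 + 0·-46 + 2·16 + -1·7 = -44
  a_11 = -1·-44 + 0·69 + 2·-46 + -1·16 = -64
  a_12 = -1·-64 + 0·-44 + 2·69 + -1·-46 = 248
  a_13 = -1·248 + 0·-64 + 2·-44 + -1·69 = -405
  a_14 = -1·-405 + 0·248 + 2·-64 + -1·-44 = 321

-1,0,2,-1 ; 321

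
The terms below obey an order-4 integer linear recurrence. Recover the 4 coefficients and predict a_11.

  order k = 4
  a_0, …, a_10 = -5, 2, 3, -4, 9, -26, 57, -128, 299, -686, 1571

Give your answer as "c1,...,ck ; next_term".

-2,0,-2,-1 ; -3612

  a_4 = -2·-4 + 0·3 + -2·2 + -1·-5 = 9
  a_5 = -2·9 + 0·-4 + -2·3 + -1·2 = -26
  a_6 = -2·-26 + 0·9 + -2·-4 + -1·3 = 57
  a_7 = -2·57 + 0·-26 + -2·9 + -1·-4 = -128
  a_8 = -2·-128 + 0·57 + -2·-26 + -1·9 = 299
  a_9 = -2·299 + 0·-128 + -2·57 + -1·-26 = -686
  a_10 = -2·-686 + 0·299 + -2·-128 + -1·57 = 1571
  a_11 = -2·1571 + 0·-686 + -2·299 + -1·-128 = -3612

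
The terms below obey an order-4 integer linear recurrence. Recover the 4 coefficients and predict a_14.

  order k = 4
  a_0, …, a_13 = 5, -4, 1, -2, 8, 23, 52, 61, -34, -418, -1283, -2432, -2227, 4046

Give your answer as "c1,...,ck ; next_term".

  a_4 = 3·-2 + -3·1 + -3·-4 + 1·5 = 8
  a_5 = 3·8 + -3·-2 + -3·1 + 1·-4 = 23
  a_6 = 3·23 + -3·8 + -3·-2 + 1·1 = 52
  a_7 = 3·52 + -3·23 + -3·8 + 1·-2 = 61
  a_8 = 3·61 + -3·52 + -3·23 + 1·8 = -34
  a_9 = 3·-34 + -3·61 + -3·52 + 1·23 = -418
  a_10 = 3·-418 + -3·-34 + -3·61 + 1·52 = -1283
  a_11 = 3·-1283 + -3·-418 + -3·-34 + 1·61 = -2432
  a_12 = 3·-2432 + -3·-1283 + -3·-418 + 1·-34 = -2227
  a_13 = 3·-2227 + -3·-2432 + -3·-1283 + 1·-418 = 4046
  a_14 = 3·4046 + -3·-2227 + -3·-2432 + 1·-1283 = 24832

3,-3,-3,1 ; 24832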